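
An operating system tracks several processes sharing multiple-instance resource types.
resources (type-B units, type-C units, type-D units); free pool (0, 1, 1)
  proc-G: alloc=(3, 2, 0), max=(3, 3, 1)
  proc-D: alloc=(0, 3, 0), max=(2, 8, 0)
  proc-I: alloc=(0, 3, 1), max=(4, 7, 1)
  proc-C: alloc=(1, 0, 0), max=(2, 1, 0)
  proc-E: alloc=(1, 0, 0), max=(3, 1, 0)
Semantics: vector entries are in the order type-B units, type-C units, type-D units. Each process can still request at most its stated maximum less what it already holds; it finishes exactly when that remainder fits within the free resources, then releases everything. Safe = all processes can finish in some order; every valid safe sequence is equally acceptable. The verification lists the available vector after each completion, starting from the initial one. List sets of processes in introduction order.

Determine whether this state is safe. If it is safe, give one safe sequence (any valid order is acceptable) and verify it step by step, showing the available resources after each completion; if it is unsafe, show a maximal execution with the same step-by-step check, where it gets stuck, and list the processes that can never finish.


UNSAFE — no complete ordering exists.
Key observation: once proc-G, proc-C, proc-E finish, the pool peaks at (5, 3, 1) — and every remaining process still needs more type-C units than that.
Going as far as possible: proc-G, proc-C, proc-E; after that, nothing fits. Verifying each step:
  pool = (0, 1, 1)
  proc-G needs (0, 1, 1) <= (0, 1, 1) -> finishes; pool += (3, 2, 0) = (3, 3, 1)
  proc-C needs (1, 1, 0) <= (3, 3, 1) -> finishes; pool += (1, 0, 0) = (4, 3, 1)
  proc-E needs (2, 1, 0) <= (4, 3, 1) -> finishes; pool += (1, 0, 0) = (5, 3, 1)
  proc-D cannot run: need (2, 5, 0) vs free (5, 3, 1) (insufficient type-C units)
  proc-I cannot run: need (4, 4, 0) vs free (5, 3, 1) (insufficient type-C units)
Never able to finish: proc-D and proc-I.


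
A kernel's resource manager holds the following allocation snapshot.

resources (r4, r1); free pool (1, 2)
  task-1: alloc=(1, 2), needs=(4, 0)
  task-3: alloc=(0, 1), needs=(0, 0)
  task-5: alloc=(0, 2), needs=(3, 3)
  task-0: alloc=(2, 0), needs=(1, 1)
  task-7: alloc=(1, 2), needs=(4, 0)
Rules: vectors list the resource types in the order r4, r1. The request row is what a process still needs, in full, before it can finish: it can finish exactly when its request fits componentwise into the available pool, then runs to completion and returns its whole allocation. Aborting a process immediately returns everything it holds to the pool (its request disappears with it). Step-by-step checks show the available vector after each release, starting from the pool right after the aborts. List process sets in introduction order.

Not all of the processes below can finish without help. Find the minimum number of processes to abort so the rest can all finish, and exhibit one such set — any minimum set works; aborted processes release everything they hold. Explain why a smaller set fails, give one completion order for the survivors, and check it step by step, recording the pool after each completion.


Abort task-7.
Key observation: no ordering could ever have run task-1 before the abort of task-7; with (1, 2) back in the pool it fits at step 2.
Why nothing smaller works: aborting no one leaves the state deadlocked as given.
The survivors complete as task-0, task-1, task-5, task-3. Step-by-step check (starting from the post-abort pool):
  pool = (2, 4)
  task-0 needs (1, 1) <= (2, 4) -> finishes; pool += (2, 0) = (4, 4)
  task-1 needs (4, 0) <= (4, 4) -> finishes; pool += (1, 2) = (5, 6)
  task-5 needs (3, 3) <= (5, 6) -> finishes; pool += (0, 2) = (5, 8)
  task-3 needs (0, 0) <= (5, 8) -> finishes; pool += (0, 1) = (5, 9)


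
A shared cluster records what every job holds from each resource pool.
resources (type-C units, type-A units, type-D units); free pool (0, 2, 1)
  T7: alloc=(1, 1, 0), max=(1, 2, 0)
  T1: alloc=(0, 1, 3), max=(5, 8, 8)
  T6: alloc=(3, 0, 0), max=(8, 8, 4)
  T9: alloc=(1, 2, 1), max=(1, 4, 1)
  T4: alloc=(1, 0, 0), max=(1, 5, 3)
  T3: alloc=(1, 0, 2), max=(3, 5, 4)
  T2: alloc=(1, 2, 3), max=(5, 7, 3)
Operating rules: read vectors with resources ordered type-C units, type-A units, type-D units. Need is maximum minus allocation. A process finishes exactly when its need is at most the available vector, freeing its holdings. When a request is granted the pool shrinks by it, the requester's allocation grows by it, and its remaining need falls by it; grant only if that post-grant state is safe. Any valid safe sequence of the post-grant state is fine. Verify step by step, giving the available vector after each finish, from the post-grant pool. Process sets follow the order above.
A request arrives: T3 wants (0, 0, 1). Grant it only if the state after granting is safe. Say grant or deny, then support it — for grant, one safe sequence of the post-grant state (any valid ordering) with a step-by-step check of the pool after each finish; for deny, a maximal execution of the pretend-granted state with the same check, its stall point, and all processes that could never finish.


GRANT — the state after the grant stays safe, e.g. via T7, T9, T3, T4, T2, T1, T6.
Key observation: even at the reduced pool (0, 2, 0), T7 fits immediately, so safety survives the grant.
Check on the post-grant state, step by step:
  pool = (0, 2, 0)
  run T7 (needs (0, 1, 0), free (0, 2, 0)); after release of (1, 1, 0) the pool is (1, 3, 0)
  run T9 (needs (0, 2, 0), free (1, 3, 0)); after release of (1, 2, 1) the pool is (2, 5, 1)
  run T3 (needs (2, 5, 1), free (2, 5, 1)); after release of (1, 0, 3) the pool is (3, 5, 4)
  run T4 (needs (0, 5, 3), free (3, 5, 4)); after release of (1, 0, 0) the pool is (4, 5, 4)
  run T2 (needs (4, 5, 0), free (4, 5, 4)); after release of (1, 2, 3) the pool is (5, 7, 7)
  run T1 (needs (5, 7, 5), free (5, 7, 7)); after release of (0, 1, 3) the pool is (5, 8, 10)
  run T6 (needs (5, 8, 4), free (5, 8, 10)); after release of (3, 0, 0) the pool is (8, 8, 10)


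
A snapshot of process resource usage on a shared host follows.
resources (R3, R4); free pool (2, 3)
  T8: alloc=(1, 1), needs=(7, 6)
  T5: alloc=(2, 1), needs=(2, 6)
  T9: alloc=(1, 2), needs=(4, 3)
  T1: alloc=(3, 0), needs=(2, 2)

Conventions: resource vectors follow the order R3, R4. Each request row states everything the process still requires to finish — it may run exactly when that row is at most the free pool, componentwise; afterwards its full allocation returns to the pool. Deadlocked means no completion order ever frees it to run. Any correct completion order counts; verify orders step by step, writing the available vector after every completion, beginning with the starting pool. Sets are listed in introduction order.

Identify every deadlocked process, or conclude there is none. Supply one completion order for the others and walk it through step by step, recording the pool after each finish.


The deadlocked set is T8 and T5.
Key observation: no order helps: past T1, T9, the free pool tops out at (6, 5), below what each blocked process needs in R4.
A valid finishing order for the others: T1, T9. Walking it through:
  pool = (2, 3)
  run T1 (needs (2, 2), free (2, 3)); after release of (3, 0) the pool is (5, 3)
  run T9 (needs (4, 3), free (5, 3)); after release of (1, 2) the pool is (6, 5)
The stuck group stays short no matter what:
  T8 cannot run: need (7, 6) vs free (6, 5) (insufficient R3 and R4)
  T5 cannot run: need (2, 6) vs free (6, 5) (insufficient R4)


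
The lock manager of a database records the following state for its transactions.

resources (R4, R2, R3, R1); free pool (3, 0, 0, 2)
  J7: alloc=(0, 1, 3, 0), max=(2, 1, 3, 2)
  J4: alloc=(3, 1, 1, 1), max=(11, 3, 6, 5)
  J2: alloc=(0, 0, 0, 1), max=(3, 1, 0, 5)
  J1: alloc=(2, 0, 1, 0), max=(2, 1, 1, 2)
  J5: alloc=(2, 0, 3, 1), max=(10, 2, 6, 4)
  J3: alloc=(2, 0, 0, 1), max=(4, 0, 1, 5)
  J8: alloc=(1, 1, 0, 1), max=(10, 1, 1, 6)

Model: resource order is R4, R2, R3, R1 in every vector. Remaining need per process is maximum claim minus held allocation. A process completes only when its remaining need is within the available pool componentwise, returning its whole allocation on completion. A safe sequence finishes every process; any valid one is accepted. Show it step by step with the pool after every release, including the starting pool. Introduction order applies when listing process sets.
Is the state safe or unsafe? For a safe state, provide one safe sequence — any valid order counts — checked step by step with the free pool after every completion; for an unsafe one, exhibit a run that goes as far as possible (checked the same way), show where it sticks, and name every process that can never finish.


UNSAFE — no complete ordering exists.
Key observation: even finishing J7, J1 leaves just (5, 1, 4, 2) free — too little R1 for any of the remaining processes.
The run J7, J1 cannot be extended any further. Walking it through:
  pool = (3, 0, 0, 2)
  run J7 (needs (2, 0, 0, 2), free (3, 0, 0, 2)); after release of (0, 1, 3, 0) the pool is (3, 1, 3, 2)
  run J1 (needs (0, 1, 0, 2), free (3, 1, 3, 2)); after release of (2, 0, 1, 0) the pool is (5, 1, 4, 2)
  J4 still needs (8, 2, 5, 4) but only (5, 1, 4, 2) is free — short on R4, R2, R3 and R1
  J2 still needs (3, 1, 0, 4) but only (5, 1, 4, 2) is free — short on R1
  J5 still needs (8, 2, 3, 3) but only (5, 1, 4, 2) is free — short on R4, R2 and R1
  J3 still needs (2, 0, 1, 4) but only (5, 1, 4, 2) is free — short on R1
  J8 still needs (9, 0, 1, 5) but only (5, 1, 4, 2) is free — short on R4 and R1
Permanently blocked: J4, J2, J5, J3 and J8.


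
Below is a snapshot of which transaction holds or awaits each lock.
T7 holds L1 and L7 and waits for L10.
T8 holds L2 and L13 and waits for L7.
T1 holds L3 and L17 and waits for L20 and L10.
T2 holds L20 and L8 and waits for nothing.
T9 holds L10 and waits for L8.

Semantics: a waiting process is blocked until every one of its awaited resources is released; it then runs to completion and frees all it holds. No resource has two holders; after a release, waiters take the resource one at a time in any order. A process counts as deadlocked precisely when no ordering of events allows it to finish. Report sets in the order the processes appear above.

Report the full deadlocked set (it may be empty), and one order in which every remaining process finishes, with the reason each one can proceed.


No process is deadlocked.
Key observation: the wait relation is loop-free; peeling off processes with no waits unwinds the whole state.
The rest can finish in the order T2, T9, T7, T8, T1.
Check, step by step:
  run T2 (it waits on nothing); releases L20 and L8
  T9 waits on L8 — all released -> runs and releases L10
  T7 waits on L10 — all released -> runs and releases L1 and L7
  T8 waits on L7 — all released -> runs and releases L2 and L13
  T1 waits on L20 and L10 — all released -> runs and releases L3 and L17


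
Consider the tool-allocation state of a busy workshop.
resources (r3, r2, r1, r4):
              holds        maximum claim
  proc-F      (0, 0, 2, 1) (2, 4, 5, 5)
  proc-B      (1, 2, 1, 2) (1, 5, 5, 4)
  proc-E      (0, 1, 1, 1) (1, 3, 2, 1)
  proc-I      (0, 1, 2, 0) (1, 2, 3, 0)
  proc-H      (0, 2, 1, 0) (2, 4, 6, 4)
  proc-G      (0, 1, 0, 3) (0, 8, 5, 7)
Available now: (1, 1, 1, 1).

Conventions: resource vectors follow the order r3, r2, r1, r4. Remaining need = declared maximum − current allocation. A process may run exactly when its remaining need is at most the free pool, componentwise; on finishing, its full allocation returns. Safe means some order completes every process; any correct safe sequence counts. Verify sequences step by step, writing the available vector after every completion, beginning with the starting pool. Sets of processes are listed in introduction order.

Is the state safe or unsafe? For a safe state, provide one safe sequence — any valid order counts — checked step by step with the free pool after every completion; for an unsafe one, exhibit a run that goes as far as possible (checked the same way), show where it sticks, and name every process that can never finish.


SAFE — a valid safe sequence is proc-I, proc-E, proc-B, proc-H, proc-G, proc-F.
Key observation: at proc-I the run first touches a limit — (1, 1, 1, 0) against (1, 1, 1, 1), exact on a resource it actually requests.
Verifying each step:
  pool = (1, 1, 1, 1)
  proc-I: need (1, 1, 1, 0) fits (1, 1, 1, 1); releases (0, 1, 2, 0), pool now (1, 2, 3, 1)
  proc-E: need (1, 2, 1, 0) fits (1, 2, 3, 1); releases (0, 1, 1, 1), pool now (1, 3, 4, 2)
  proc-B: need (0, 3, 4, 2) fits (1, 3, 4, 2); releases (1, 2, 1, 2), pool now (2, 5, 5, 4)
  proc-H: need (2, 2, 5, 4) fits (2, 5, 5, 4); releases (0, 2, 1, 0), pool now (2, 7, 6, 4)
  proc-G: need (0, 7, 5, 4) fits (2, 7, 6, 4); releases (0, 1, 0, 3), pool now (2, 8, 6, 7)
  proc-F: need (2, 4, 3, 4) fits (2, 8, 6, 7); releases (0, 0, 2, 1), pool now (2, 8, 8, 8)


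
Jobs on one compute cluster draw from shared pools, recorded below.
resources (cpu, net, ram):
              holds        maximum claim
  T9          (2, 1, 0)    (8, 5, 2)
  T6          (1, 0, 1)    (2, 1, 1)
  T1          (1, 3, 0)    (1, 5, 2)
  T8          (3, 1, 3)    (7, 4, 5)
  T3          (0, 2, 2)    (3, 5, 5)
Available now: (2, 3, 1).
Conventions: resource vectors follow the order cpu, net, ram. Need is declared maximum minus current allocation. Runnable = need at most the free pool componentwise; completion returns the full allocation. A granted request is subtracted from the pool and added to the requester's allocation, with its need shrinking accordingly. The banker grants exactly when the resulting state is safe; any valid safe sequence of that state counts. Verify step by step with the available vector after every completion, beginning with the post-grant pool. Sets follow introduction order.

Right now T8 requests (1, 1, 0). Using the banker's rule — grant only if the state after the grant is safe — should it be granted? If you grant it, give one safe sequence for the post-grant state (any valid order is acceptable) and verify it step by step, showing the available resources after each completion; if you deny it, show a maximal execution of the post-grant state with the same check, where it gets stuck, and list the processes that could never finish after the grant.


GRANT. The post-grant state is safe; one safe sequence: T6, T1, T8, T3, T9.
Key observation: the transfer keeps a workable pool ((1, 2, 1)); T6 starts the safe sequence.
Step-by-step check of the post-grant state:
  pool = (1, 2, 1)
  T6 needs (1, 1, 0) <= (1, 2, 1) -> finishes; pool += (1, 0, 1) = (2, 2, 2)
  T1 needs (0, 2, 2) <= (2, 2, 2) -> finishes; pool += (1, 3, 0) = (3, 5, 2)
  T8 needs (3, 2, 2) <= (3, 5, 2) -> finishes; pool += (4, 2, 3) = (7, 7, 5)
  T3 needs (3, 3, 3) <= (7, 7, 5) -> finishes; pool += (0, 2, 2) = (7, 9, 7)
  T9 needs (6, 4, 2) <= (7, 9, 7) -> finishes; pool += (2, 1, 0) = (9, 10, 7)


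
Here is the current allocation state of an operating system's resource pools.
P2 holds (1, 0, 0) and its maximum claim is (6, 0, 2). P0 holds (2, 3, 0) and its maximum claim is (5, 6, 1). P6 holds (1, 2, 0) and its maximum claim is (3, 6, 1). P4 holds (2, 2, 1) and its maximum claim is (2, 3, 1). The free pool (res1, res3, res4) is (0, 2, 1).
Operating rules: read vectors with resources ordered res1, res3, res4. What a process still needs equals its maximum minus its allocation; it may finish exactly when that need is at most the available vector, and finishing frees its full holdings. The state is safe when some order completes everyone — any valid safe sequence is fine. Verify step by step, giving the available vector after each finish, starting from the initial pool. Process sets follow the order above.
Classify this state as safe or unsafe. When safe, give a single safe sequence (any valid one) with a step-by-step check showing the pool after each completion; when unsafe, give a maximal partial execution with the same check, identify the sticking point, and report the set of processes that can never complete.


SAFE, for example via the order P4, P6, P0, P2.
Key observation: the order's first zero-slack moment is P6 ((2, 4, 1) needed, (2, 4, 2) free — a requested resource with nothing to spare).
Check, step by step:
  pool = (0, 2, 1)
  P4 needs (0, 1, 0) <= (0, 2, 1) -> finishes; pool += (2, 2, 1) = (2, 4, 2)
  P6 needs (2, 4, 1) <= (2, 4, 2) -> finishes; pool += (1, 2, 0) = (3, 6, 2)
  P0 needs (3, 3, 1) <= (3, 6, 2) -> finishes; pool += (2, 3, 0) = (5, 9, 2)
  P2 needs (5, 0, 2) <= (5, 9, 2) -> finishes; pool += (1, 0, 0) = (6, 9, 2)


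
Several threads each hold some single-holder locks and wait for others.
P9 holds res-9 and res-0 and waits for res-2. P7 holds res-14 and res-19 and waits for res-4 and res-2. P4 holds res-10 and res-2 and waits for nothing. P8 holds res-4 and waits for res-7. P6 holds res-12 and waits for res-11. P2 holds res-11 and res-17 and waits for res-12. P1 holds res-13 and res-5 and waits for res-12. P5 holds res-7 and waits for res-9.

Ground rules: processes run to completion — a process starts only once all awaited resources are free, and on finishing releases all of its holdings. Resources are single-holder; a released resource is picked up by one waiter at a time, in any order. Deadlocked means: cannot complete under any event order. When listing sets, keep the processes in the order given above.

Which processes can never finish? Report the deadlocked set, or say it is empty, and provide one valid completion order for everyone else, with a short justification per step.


The deadlocked set is P6, P2 and P1.
Key observation: the loop P6 -> P2 -> P6 blocks itself forever; P1 waits into the deadlock from upstream.
A valid finishing order for the others: P4, P9, P5, P8, P7.
Step-by-step check:
  P4: no waits; runs immediately, freeing res-10 and res-2
  P9: everything it awaited (res-2) is free; runs, freeing res-9 and res-0
  P5: everything it awaited (res-9) is free; runs, freeing res-7
  P8: everything it awaited (res-7) is free; runs, freeing res-4
  P7: everything it awaited (res-4 and res-2) is free; runs, freeing res-14 and res-19


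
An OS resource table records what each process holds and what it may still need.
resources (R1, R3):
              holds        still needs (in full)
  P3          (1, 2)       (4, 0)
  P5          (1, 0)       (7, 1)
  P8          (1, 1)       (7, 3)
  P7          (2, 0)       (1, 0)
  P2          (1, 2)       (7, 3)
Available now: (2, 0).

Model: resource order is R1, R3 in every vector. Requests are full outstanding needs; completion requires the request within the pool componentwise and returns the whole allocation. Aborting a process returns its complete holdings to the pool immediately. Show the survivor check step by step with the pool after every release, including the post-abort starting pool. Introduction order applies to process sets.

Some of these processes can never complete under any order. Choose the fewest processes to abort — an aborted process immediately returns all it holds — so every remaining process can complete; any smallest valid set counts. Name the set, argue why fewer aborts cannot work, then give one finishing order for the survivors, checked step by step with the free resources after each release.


Abort P5 and P2.
Key observation: P8 was stuck for good until P5 and P2 gave back (2, 2); in the order shown it finishes at step 3.
No one abort is enough; case by case: P3 alone leaves P5 blocked (short on R1); P5 alone leaves P8 blocked (short on R1 and R3); P8 alone leaves P5 blocked (short on R1); P7 alone leaves P5 blocked (short on R1); P2 alone leaves P5 blocked (short on R1).
One survivor order: P7, P3, P8. Walking it through (post-abort pool first):
  pool = (4, 2)
  P7 needs (1, 0) <= (4, 2) -> finishes; pool += (2, 0) = (6, 2)
  P3 needs (4, 0) <= (6, 2) -> finishes; pool += (1, 2) = (7, 4)
  P8 needs (7, 3) <= (7, 4) -> finishes; pool += (1, 1) = (8, 5)


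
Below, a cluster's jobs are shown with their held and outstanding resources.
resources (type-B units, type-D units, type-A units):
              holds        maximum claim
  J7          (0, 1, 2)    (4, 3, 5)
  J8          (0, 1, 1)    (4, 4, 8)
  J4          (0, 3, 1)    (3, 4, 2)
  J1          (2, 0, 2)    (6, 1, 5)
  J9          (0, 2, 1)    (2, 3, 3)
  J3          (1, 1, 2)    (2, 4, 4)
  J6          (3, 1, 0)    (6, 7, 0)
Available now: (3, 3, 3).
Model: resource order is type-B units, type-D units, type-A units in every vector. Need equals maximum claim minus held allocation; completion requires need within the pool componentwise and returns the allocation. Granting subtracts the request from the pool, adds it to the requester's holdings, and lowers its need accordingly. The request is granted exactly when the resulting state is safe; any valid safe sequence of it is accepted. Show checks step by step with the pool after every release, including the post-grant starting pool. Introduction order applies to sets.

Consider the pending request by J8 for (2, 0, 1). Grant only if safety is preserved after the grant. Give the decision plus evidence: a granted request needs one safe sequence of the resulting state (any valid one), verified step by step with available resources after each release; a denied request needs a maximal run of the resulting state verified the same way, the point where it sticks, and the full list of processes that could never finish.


DENY. Granting would leave the state unsafe.
Key observation: after J3, J9 the pool peaks at (2, 6, 5), and each blocked process is short somewhere: J7 on type-B units; J8 on type-A units; J4 on type-B units; J1 on type-B units; J6 on type-B units.
After a pretend grant, a maximal execution: J3, J9 — then nothing else fits. Step-by-step check:
  pool = (1, 3, 2)
  J3 needs (1, 3, 2) <= (1, 3, 2) -> finishes; pool += (1, 1, 2) = (2, 4, 4)
  J9 needs (2, 1, 2) <= (2, 4, 4) -> finishes; pool += (0, 2, 1) = (2, 6, 5)
  J7 still needs (4, 2, 3) but only (2, 6, 5) is free — short on type-B units
  J8 still needs (2, 3, 6) but only (2, 6, 5) is free — short on type-A units
  J4 still needs (3, 1, 1) but only (2, 6, 5) is free — short on type-B units
  J1 still needs (4, 1, 3) but only (2, 6, 5) is free — short on type-B units
  J6 still needs (3, 6, 0) but only (2, 6, 5) is free — short on type-B units
Had the request been granted, J7, J8, J4, J1 and J6 could never finish.


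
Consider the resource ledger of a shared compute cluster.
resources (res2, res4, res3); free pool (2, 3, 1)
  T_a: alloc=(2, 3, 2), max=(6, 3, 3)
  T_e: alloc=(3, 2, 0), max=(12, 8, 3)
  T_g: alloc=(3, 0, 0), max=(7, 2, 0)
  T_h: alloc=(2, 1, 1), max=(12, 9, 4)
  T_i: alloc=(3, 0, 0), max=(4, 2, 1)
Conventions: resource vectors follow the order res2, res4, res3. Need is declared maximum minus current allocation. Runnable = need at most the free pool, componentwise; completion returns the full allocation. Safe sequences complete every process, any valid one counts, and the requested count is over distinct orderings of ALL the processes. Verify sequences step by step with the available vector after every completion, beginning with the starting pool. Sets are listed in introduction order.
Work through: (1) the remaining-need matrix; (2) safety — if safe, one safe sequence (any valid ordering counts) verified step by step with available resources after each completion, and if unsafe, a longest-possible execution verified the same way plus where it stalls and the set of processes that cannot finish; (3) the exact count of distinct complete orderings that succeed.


(1) Need matrix, components ordered res2, res4, res3:
  T_a: (4, 0, 1)
  T_e: (9, 6, 3)
  T_g: (4, 2, 0)
  T_h: (10, 8, 3)
  T_i: (1, 2, 1)
(2) The state is SAFE; one workable sequence: T_i, T_g, T_a, T_e, T_h.
Key observation: at T_i the run first touches a limit — (1, 2, 1) against (2, 3, 1), exact on a resource it actually requests.
Check, step by step:
  pool = (2, 3, 1)
  T_i needs (1, 2, 1) <= (2, 3, 1) -> finishes; pool += (3, 0, 0) = (5, 3, 1)
  T_g needs (4, 2, 0) <= (5, 3, 1) -> finishes; pool += (3, 0, 0) = (8, 3, 1)
  T_a needs (4, 0, 1) <= (8, 3, 1) -> finishes; pool += (2, 3, 2) = (10, 6, 3)
  T_e needs (9, 6, 3) <= (10, 6, 3) -> finishes; pool += (3, 2, 0) = (13, 8, 3)
  T_h needs (10, 8, 3) <= (13, 8, 3) -> finishes; pool += (2, 1, 1) = (15, 9, 4)
(3) Exactly 2 of the possible complete orderings are safe sequences.


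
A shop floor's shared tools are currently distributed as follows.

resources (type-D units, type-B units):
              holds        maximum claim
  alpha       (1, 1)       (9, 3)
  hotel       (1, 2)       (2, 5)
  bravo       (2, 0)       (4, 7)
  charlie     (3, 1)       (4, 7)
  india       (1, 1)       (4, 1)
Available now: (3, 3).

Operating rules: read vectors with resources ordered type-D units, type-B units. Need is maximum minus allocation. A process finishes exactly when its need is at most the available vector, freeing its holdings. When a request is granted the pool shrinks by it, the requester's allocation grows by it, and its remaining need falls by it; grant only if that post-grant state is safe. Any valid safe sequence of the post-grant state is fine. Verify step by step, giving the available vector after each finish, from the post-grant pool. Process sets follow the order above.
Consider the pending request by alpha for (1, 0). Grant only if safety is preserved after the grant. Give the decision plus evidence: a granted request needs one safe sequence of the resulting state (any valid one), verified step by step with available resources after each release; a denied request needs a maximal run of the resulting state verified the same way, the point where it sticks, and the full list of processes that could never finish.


GRANT — the state after the grant stays safe, e.g. via hotel, india, charlie, bravo, alpha.
Key observation: (2, 3) free after granting still covers hotel first, and each release covers the next.
Verifying the post-grant state step by step:
  pool = (2, 3)
  hotel needs (1, 3) <= (2, 3) -> finishes; pool += (1, 2) = (3, 5)
  india needs (3, 0) <= (3, 5) -> finishes; pool += (1, 1) = (4, 6)
  charlie needs (1, 6) <= (4, 6) -> finishes; pool += (3, 1) = (7, 7)
  bravo needs (2, 7) <= (7, 7) -> finishes; pool += (2, 0) = (9, 7)
  alpha needs (7, 2) <= (9, 7) -> finishes; pool += (2, 1) = (11, 8)


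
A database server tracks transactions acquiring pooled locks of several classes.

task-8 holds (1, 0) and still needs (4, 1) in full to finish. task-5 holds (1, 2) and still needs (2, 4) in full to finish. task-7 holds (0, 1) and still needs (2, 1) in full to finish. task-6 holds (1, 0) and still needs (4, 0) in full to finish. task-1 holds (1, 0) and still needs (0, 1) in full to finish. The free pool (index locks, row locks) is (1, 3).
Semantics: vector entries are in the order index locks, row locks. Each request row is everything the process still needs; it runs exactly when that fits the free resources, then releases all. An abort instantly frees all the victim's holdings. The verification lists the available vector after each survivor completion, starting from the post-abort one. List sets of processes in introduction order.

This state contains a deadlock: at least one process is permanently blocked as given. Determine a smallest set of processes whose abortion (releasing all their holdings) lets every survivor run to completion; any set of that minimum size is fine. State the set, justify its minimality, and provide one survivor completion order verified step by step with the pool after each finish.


Minimum abort set: task-8.
Key observation: the deadlocked task-6 becomes finishable only because task-8 released (1, 0); it completes at step 4 below.
Why nothing smaller works: aborting no one leaves the state deadlocked as given.
One survivor order: task-7, task-1, task-5, task-6. Walking it through (post-abort pool first):
  pool = (2, 3)
  task-7 needs (2, 1) <= (2, 3) -> finishes; pool += (0, 1) = (2, 4)
  task-1 needs (0, 1) <= (2, 4) -> finishes; pool += (1, 0) = (3, 4)
  task-5 needs (2, 4) <= (3, 4) -> finishes; pool += (1, 2) = (4, 6)
  task-6 needs (4, 0) <= (4, 6) -> finishes; pool += (1, 0) = (5, 6)


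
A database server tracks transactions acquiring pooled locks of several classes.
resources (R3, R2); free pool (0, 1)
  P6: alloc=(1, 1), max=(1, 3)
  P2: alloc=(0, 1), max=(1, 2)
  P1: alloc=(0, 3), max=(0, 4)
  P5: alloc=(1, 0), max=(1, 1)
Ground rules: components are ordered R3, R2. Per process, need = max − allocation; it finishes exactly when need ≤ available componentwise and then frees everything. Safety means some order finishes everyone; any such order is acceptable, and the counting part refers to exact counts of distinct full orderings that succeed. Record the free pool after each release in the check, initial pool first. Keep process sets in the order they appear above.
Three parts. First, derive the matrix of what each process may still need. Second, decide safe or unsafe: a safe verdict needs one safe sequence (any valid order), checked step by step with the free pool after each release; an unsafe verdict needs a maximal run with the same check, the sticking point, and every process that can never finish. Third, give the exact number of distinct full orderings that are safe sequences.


(1) Outstanding need per process (order R3, R2):
  P6: (0, 2)
  P2: (1, 1)
  P1: (0, 1)
  P5: (0, 1)
(2) SAFE. One safe sequence: P1, P5, P6, P2.
Key observation: P1 is the earliest step where a requested resource binds exactly: need (0, 1), pool (0, 1) at its turn.
Step-by-step check:
  pool = (0, 1)
  run P1 (needs (0, 1), free (0, 1)); after release of (0, 3) the pool is (0, 4)
  run P5 (needs (0, 1), free (0, 4)); after release of (1, 0) the pool is (1, 4)
  run P6 (needs (0, 2), free (1, 4)); after release of (1, 1) the pool is (2, 5)
  run P2 (needs (1, 1), free (2, 5)); after release of (0, 1) the pool is (2, 6)
(3) The exact count: 8 of the possible complete orderings are safe sequences.


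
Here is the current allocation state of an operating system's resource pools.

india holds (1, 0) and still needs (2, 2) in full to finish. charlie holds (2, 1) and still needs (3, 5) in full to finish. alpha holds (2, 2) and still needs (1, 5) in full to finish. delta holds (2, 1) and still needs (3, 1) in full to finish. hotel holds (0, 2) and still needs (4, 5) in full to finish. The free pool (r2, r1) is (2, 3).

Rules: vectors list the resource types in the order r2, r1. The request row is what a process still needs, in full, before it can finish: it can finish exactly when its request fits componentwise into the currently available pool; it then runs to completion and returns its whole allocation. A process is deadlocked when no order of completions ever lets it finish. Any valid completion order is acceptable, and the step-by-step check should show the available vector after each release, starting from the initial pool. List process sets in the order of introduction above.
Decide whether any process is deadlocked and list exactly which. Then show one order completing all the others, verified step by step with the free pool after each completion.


Deadlocked: charlie, alpha and hotel.
Key observation: after india, delta complete, (5, 4) is the best the pool ever gets, yet each leftover process wants more r1.
A valid finishing order for the others: india, delta. Check, step by step:
  pool = (2, 3)
  india needs (2, 2) <= (2, 3) -> finishes; pool += (1, 0) = (3, 3)
  delta needs (3, 1) <= (3, 3) -> finishes; pool += (2, 1) = (5, 4)
The blocked processes can never fit:
  charlie still needs (3, 5) but only (5, 4) is free — short on r1
  alpha still needs (1, 5) but only (5, 4) is free — short on r1
  hotel still needs (4, 5) but only (5, 4) is free — short on r1


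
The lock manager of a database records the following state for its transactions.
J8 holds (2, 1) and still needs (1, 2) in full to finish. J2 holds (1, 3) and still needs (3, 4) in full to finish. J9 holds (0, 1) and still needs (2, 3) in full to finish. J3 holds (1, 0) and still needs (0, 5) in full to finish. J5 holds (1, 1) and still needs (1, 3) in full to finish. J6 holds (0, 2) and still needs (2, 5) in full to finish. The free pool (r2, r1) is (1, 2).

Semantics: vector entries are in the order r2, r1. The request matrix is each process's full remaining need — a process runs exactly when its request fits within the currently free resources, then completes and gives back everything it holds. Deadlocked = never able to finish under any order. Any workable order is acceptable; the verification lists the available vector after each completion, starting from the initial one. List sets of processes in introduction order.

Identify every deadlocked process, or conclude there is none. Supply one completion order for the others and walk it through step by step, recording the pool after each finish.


The deadlocked set is empty.
Key observation: no deadlock: J8 fits now, and the freed resources carry the rest through.
A valid finishing order for the others: J8, J5, J9, J6, J2, J3. Check, step by step:
  pool = (1, 2)
  run J8 (needs (1, 2), free (1, 2)); after release of (2, 1) the pool is (3, 3)
  run J5 (needs (1, 3), free (3, 3)); after release of (1, 1) the pool is (4, 4)
  run J9 (needs (2, 3), free (4, 4)); after release of (0, 1) the pool is (4, 5)
  run J6 (needs (2, 5), free (4, 5)); after release of (0, 2) the pool is (4, 7)
  run J2 (needs (3, 4), free (4, 7)); after release of (1, 3) the pool is (5, 10)
  run J3 (needs (0, 5), free (5, 10)); after release of (1, 0) the pool is (6, 10)


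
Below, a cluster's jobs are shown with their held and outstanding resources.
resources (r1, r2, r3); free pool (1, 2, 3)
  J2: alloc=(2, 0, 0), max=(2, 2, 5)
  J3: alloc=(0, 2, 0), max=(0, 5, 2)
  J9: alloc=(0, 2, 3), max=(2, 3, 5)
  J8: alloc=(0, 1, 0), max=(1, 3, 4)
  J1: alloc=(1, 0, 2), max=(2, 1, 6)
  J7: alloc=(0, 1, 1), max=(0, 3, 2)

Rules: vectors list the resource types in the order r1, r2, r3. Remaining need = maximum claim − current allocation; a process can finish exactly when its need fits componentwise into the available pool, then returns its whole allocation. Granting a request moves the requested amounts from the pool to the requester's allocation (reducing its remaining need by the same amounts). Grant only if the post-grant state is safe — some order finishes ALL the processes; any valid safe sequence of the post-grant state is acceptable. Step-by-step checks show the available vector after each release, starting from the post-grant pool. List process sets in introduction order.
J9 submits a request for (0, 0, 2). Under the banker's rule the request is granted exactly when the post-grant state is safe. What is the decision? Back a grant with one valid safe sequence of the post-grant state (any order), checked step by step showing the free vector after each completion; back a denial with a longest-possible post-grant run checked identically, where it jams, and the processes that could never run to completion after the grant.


DENY: after the grant no complete ordering would exist.
Key observation: after J7, J3 the pool peaks at (1, 5, 2), and each blocked process is short somewhere: J2 on r3; J9 on r1; J8 on r3; J1 on r3.
On the post-grant state, J7, J3 is a maximal run — nothing extends it. Walking it through:
  pool = (1, 2, 1)
  J7: need (0, 2, 1) fits (1, 2, 1); releases (0, 1, 1), pool now (1, 3, 2)
  J3: need (0, 3, 2) fits (1, 3, 2); releases (0, 2, 0), pool now (1, 5, 2)
  J2 still needs (0, 2, 5) but only (1, 5, 2) is free — short on r3
  J9 still needs (2, 1, 0) but only (1, 5, 2) is free — short on r1
  J8 still needs (1, 2, 4) but only (1, 5, 2) is free — short on r3
  J1 still needs (1, 1, 4) but only (1, 5, 2) is free — short on r3
Processes that could never finish after the grant: J2, J9, J8 and J1.


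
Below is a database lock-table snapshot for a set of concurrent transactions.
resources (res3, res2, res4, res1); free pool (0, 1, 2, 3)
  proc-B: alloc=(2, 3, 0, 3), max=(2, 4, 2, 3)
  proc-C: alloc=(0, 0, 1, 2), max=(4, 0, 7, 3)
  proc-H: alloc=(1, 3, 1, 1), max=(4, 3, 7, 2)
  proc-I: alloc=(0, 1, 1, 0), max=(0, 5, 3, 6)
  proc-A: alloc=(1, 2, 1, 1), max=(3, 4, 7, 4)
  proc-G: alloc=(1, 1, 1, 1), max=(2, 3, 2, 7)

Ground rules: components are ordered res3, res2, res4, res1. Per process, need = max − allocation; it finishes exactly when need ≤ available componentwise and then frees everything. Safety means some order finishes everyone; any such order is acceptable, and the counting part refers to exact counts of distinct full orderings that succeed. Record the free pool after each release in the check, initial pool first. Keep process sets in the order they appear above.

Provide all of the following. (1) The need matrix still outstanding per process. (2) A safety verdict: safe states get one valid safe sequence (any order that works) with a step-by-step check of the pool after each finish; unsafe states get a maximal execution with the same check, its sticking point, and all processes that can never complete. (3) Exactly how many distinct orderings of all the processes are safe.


(1) Remaining need (order res3, res2, res4, res1):
  proc-B: (0, 1, 2, 0)
  proc-C: (4, 0, 6, 1)
  proc-H: (3, 0, 6, 1)
  proc-I: (0, 4, 2, 6)
  proc-A: (2, 2, 6, 3)
  proc-G: (1, 2, 1, 6)
(2) UNSAFE.
Key observation: the pool after proc-B, proc-G, proc-I is (3, 6, 4, 7); every surviving request exceeds it in res4, so progress ends there.
The run proc-B, proc-G, proc-I cannot be extended any further. Walking it through:
  pool = (0, 1, 2, 3)
  proc-B needs (0, 1, 2, 0) <= (0, 1, 2, 3) -> finishes; pool += (2, 3, 0, 3) = (2, 4, 2, 6)
  proc-G needs (1, 2, 1, 6) <= (2, 4, 2, 6) -> finishes; pool += (1, 1, 1, 1) = (3, 5, 3, 7)
  proc-I needs (0, 4, 2, 6) <= (3, 5, 3, 7) -> finishes; pool += (0, 1, 1, 0) = (3, 6, 4, 7)
  proc-C still needs (4, 0, 6, 1) but only (3, 6, 4, 7) is free — short on res3 and res4
  proc-H still needs (3, 0, 6, 1) but only (3, 6, 4, 7) is free — short on res4
  proc-A still needs (2, 2, 6, 3) but only (3, 6, 4, 7) is free — short on res4
Processes that can never finish: proc-C, proc-H and proc-A.
(3) Exactly 0 of the possible complete orderings are safe sequences.


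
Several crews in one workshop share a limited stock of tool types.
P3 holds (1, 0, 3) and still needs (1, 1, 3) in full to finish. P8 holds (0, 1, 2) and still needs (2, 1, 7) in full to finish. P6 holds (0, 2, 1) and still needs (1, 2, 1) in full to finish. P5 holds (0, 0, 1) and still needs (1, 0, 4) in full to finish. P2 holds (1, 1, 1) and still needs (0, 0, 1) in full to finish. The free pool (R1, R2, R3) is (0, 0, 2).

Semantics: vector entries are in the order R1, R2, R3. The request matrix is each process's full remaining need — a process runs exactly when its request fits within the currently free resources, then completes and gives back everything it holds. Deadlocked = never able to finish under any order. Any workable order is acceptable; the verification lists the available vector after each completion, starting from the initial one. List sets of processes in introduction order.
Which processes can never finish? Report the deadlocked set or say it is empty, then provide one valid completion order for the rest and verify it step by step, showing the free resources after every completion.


No process is deadlocked.
Key observation: beginning at P2, releases accumulate fast enough that every process eventually fits.
The rest can finish in the order P2, P3, P5, P8, P6. Verifying each step:
  pool = (0, 0, 2)
  run P2 (needs (0, 0, 1), free (0, 0, 2)); after release of (1, 1, 1) the pool is (1, 1, 3)
  run P3 (needs (1, 1, 3), free (1, 1, 3)); after release of (1, 0, 3) the pool is (2, 1, 6)
  run P5 (needs (1, 0, 4), free (2, 1, 6)); after release of (0, 0, 1) the pool is (2, 1, 7)
  run P8 (needs (2, 1, 7), free (2, 1, 7)); after release of (0, 1, 2) the pool is (2, 2, 9)
  run P6 (needs (1, 2, 1), free (2, 2, 9)); after release of (0, 2, 1) the pool is (2, 4, 10)


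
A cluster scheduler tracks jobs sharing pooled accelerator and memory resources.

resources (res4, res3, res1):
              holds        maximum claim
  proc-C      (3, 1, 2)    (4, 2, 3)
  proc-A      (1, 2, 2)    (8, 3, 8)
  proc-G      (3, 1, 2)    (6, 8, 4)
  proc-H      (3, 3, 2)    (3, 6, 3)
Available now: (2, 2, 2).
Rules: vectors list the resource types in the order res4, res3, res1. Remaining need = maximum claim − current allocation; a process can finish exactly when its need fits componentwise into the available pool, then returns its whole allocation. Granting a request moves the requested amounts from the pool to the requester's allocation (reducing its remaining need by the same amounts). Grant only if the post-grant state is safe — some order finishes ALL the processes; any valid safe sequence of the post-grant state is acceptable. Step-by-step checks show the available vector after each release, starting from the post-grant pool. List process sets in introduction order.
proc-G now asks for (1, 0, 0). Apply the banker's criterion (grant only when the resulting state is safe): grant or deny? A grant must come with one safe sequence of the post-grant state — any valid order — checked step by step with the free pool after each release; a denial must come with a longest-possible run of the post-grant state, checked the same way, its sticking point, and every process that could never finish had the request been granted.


GRANT. The post-grant state is safe; one safe sequence: proc-C, proc-H, proc-A, proc-G.
Key observation: the transfer keeps a workable pool ((1, 2, 2)); proc-C starts the safe sequence.
Check on the post-grant state, step by step:
  pool = (1, 2, 2)
  run proc-C (needs (1, 1, 1), free (1, 2, 2)); after release of (3, 1, 2) the pool is (4, 3, 4)
  run proc-H (needs (0, 3, 1), free (4, 3, 4)); after release of (3, 3, 2) the pool is (7, 6, 6)
  run proc-A (needs (7, 1, 6), free (7, 6, 6)); after release of (1, 2, 2) the pool is (8, 8, 8)
  run proc-G (needs (2, 7, 2), free (8, 8, 8)); after release of (4, 1, 2) the pool is (12, 9, 10)
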